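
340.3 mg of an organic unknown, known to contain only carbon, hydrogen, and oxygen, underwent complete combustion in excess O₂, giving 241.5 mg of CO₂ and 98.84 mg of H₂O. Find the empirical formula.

mol C = 0.2415 g CO₂ ÷ 44.009 g/mol = 0.0054875 mol
mol H = 2 × 0.09884 g H₂O ÷ 18.015 g/mol = 0.010973 mol
mass O = 0.3403 − (0.065911 + 0.011061) = 0.26333 g → mol O = 0.26333 ÷ 15.999 = 0.016459 mol
Divide by the smallest (0.0054875 mol): C 1.000, H 2.000, O 2.999

CH2O3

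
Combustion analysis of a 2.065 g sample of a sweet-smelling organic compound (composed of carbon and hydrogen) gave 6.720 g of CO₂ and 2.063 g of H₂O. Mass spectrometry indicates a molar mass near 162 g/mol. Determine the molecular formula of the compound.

C12H18

mol C = 6.720 g CO₂ ÷ 44.009 g/mol = 0.15270 mol
mol H = 2 × 2.063 g H₂O ÷ 18.015 g/mol = 0.22903 mol
Divide by the smallest (0.15270 mol): C 1.000, H 1.500
Multiplying each by 2 gives whole numbers: C 2.00, H 3.00
Empirical formula: C2H3
Empirical-formula mass = 27.05 g/mol; 162 ÷ 27.05 ≈ 6, so the molecular formula is C12H18.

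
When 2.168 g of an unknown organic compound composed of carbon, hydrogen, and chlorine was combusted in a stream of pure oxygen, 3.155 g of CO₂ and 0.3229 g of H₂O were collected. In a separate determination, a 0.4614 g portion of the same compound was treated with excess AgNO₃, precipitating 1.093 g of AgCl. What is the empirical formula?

C2HCl

mol C = 3.155 g CO₂ ÷ 44.009 g/mol = 0.071690 mol
mol H = 2 × 0.3229 g H₂O ÷ 18.015 g/mol = 0.035848 mol
From the AgCl data: mol Cl per gram of compound = (1.093 ÷ 143.318) ÷ 0.4614 = 0.016529 mol/g, so in the 2.168 g combustion sample mol Cl = 0.035834 mol
Divide by the smallest (0.035834 mol): C 2.001, H 1.000, Cl 1.000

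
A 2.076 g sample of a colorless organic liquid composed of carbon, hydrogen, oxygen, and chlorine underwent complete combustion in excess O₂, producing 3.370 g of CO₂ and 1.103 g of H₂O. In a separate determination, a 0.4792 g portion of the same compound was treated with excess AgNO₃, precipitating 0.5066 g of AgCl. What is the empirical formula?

mol C = 3.370 g CO₂ ÷ 44.009 g/mol = 0.076575 mol
mol H = 2 × 1.103 g H₂O ÷ 18.015 g/mol = 0.12245 mol
From the AgCl data: mol Cl per gram of compound = (0.5066 ÷ 143.318) ÷ 0.4792 = 0.0073765 mol/g, so in the 2.076 g combustion sample mol Cl = 0.015314 mol
mass O = 2.076 − (0.91975 + 0.12343 + 0.54286) = 0.48996 g → mol O = 0.48996 ÷ 15.999 = 0.030624 mol
Divide by the smallest (0.015314 mol): C 5.000, H 7.996, Cl 1.000, O 2.000

C5H8ClO2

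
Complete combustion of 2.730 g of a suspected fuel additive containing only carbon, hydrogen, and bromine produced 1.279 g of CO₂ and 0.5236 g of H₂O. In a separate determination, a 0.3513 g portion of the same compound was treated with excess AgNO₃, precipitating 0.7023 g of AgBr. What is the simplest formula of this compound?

mol C = 1.279 g CO₂ ÷ 44.009 g/mol = 0.029062 mol
mol H = 2 × 0.5236 g H₂O ÷ 18.015 g/mol = 0.058129 mol
From the AgBr data: mol Br per gram of compound = (0.7023 ÷ 187.772) ÷ 0.3513 = 0.010647 mol/g, so in the 2.730 g combustion sample mol Br = 0.029065 mol
Divide by the smallest (0.029062 mol): C 1.000, H 2.000, Br 1.000

CH2Br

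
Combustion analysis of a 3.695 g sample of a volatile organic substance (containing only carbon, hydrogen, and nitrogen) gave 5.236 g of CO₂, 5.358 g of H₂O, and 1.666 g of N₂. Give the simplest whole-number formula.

CH5N

mol C = 5.236 g CO₂ ÷ 44.009 g/mol = 0.11898 mol
mol H = 2 × 5.358 g H₂O ÷ 18.015 g/mol = 0.59484 mol
mol N = 2 × 1.666 g N₂ ÷ 28.014 g/mol = 0.11894 mol
Divide by the smallest (0.11894 mol): C 1.000, H 5.001, N 1.000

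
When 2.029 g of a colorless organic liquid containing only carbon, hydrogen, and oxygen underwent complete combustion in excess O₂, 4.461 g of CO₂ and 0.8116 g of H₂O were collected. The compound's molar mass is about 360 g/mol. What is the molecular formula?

mol C = 4.461 g CO₂ ÷ 44.009 g/mol = 0.10137 mol
mol H = 2 × 0.8116 g H₂O ÷ 18.015 g/mol = 0.090103 mol
mass O = 2.029 − (1.2175 + 0.090824) = 0.72067 g → mol O = 0.72067 ÷ 15.999 = 0.045045 mol
Divide by the smallest (0.045045 mol): C 2.250, H 2.000, O 1.000
Multiplying each by 4 gives whole numbers: C 9.00, H 8.00, O 4.00
Empirical formula: C9H8O4
Empirical-formula mass = 180.16 g/mol; 360 ÷ 180.16 ≈ 2, so the molecular formula is C18H16O8.

C18H16O8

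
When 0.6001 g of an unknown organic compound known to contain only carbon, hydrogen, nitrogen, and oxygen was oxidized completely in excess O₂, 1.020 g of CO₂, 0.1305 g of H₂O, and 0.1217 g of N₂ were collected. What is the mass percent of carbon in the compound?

46.39%

mol C = 1.020 g CO₂ ÷ 44.009 g/mol = 0.023177 mol
mol H = 2 × 0.1305 g H₂O ÷ 18.015 g/mol = 0.014488 mol
mol N = 2 × 0.1217 g N₂ ÷ 28.014 g/mol = 0.0086885 mol
mass O = 0.6001 − (0.27838 + 0.014604 + 0.12170) = 0.18542 g → mol O = 0.18542 ÷ 15.999 = 0.011589 mol
mass % C = 0.27838 g ÷ 0.6001 g × 100%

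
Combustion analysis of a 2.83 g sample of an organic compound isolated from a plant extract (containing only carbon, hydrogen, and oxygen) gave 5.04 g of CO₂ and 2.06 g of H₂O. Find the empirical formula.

mol C = 5.04 g CO₂ ÷ 44.009 g/mol = 0.1145 mol
mol H = 2 × 2.06 g H₂O ÷ 18.015 g/mol = 0.2287 mol
mass O = 2.83 − (1.376 + 0.2305) = 1.224 g → mol O = 1.224 ÷ 15.999 = 0.07650 mol
Divide by the smallest (0.07650 mol): C 1.497, H 2.989, O 1.000
Multiplying each by 2 gives whole numbers: C 2.99, H 5.98, O 2.00

C3H6O2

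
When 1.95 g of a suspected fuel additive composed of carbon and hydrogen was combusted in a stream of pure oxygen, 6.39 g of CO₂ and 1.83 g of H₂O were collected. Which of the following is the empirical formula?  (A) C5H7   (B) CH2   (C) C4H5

(A) C5H7

mol C = 6.39 g CO₂ ÷ 44.009 g/mol = 0.1452 mol
mol H = 2 × 1.83 g H₂O ÷ 18.015 g/mol = 0.2032 mol
Divide by the smallest (0.1452 mol): C 1.000, H 1.399
Multiplying each by 5 gives whole numbers: C 5.00, H 7.00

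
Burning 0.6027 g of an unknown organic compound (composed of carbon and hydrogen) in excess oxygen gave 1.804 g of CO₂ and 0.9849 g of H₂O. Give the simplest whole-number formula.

C3H8

mol C = 1.804 g CO₂ ÷ 44.009 g/mol = 0.040992 mol
mol H = 2 × 0.9849 g H₂O ÷ 18.015 g/mol = 0.10934 mol
Divide by the smallest (0.040992 mol): C 1.000, H 2.667
Multiplying each by 3 gives whole numbers: C 3.00, H 8.00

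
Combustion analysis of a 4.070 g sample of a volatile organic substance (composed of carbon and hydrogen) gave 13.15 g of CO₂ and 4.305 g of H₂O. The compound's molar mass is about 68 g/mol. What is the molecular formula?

C5H8

mol C = 13.15 g CO₂ ÷ 44.009 g/mol = 0.29880 mol
mol H = 2 × 4.305 g H₂O ÷ 18.015 g/mol = 0.47794 mol
Divide by the smallest (0.29880 mol): C 1.000, H 1.600
Multiplying each by 5 gives whole numbers: C 5.00, H 8.00
Empirical formula: C5H8
Empirical-formula mass = 68.12 g/mol; 68 ÷ 68.12 ≈ 1, so the molecular formula is C5H8.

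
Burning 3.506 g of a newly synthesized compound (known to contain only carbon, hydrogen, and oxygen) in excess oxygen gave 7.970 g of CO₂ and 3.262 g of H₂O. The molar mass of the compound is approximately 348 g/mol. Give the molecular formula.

C18H36O6

mol C = 7.970 g CO₂ ÷ 44.009 g/mol = 0.18110 mol
mol H = 2 × 3.262 g H₂O ÷ 18.015 g/mol = 0.36214 mol
mass O = 3.506 − (2.1752 + 0.36504) = 0.96578 g → mol O = 0.96578 ÷ 15.999 = 0.060365 mol
Divide by the smallest (0.060365 mol): C 3.000, H 5.999, O 1.000
Empirical formula: C3H6O
Empirical-formula mass = 58.08 g/mol; 348 ÷ 58.08 ≈ 6, so the molecular formula is C18H36O6.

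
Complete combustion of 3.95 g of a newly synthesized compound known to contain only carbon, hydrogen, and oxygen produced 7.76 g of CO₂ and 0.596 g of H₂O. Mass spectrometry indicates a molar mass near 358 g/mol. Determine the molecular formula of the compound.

mol C = 7.76 g CO₂ ÷ 44.009 g/mol = 0.1763 mol
mol H = 2 × 0.596 g H₂O ÷ 18.015 g/mol = 0.06617 mol
mass O = 3.95 − (2.118 + 0.06670) = 1.765 g → mol O = 1.765 ÷ 15.999 = 0.1103 mol
Divide by the smallest (0.06617 mol): C 2.665, H 1.000, O 1.668
Multiplying each by 3 gives whole numbers: C 7.99, H 3.00, O 5.00
Empirical formula: C8H3O5
Empirical-formula mass = 179.11 g/mol; 358 ÷ 179.11 ≈ 2, so the molecular formula is C16H6O10.

C16H6O10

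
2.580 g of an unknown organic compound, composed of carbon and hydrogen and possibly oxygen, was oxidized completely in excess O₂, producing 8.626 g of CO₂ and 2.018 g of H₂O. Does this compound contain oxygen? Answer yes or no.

no

mol C = 8.626 g CO₂ ÷ 44.009 g/mol = 0.19601 mol
mol H = 2 × 2.018 g H₂O ÷ 18.015 g/mol = 0.22404 mol
C and H together account for 2.5800 g — essentially the entire 2.580 g sample — so the compound contains no oxygen.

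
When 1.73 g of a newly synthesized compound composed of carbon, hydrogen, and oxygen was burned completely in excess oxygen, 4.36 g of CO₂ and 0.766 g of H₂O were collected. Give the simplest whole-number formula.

C7H6O2

mol C = 4.36 g CO₂ ÷ 44.009 g/mol = 0.09907 mol
mol H = 2 × 0.766 g H₂O ÷ 18.015 g/mol = 0.08504 mol
mass O = 1.73 − (1.190 + 0.08572) = 0.4543 g → mol O = 0.4543 ÷ 15.999 = 0.02840 mol
Divide by the smallest (0.02840 mol): C 3.489, H 2.995, O 1.000
Multiplying each by 2 gives whole numbers: C 6.98, H 5.99, O 2.00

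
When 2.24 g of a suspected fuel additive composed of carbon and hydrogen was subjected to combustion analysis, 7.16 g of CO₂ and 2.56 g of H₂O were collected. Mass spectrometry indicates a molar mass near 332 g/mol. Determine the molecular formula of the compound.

mol C = 7.16 g CO₂ ÷ 44.009 g/mol = 0.1627 mol
mol H = 2 × 2.56 g H₂O ÷ 18.015 g/mol = 0.2842 mol
Divide by the smallest (0.1627 mol): C 1.000, H 1.747
Multiplying each by 4 gives whole numbers: C 4.00, H 6.99
Empirical formula: C4H7
Empirical-formula mass = 55.10 g/mol; 332 ÷ 55.10 ≈ 6, so the molecular formula is C24H42.

C24H42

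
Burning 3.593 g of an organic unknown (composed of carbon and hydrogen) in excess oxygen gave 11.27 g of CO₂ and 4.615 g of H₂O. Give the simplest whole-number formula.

mol C = 11.27 g CO₂ ÷ 44.009 g/mol = 0.25608 mol
mol H = 2 × 4.615 g H₂O ÷ 18.015 g/mol = 0.51235 mol
Divide by the smallest (0.25608 mol): C 1.000, H 2.001

CH2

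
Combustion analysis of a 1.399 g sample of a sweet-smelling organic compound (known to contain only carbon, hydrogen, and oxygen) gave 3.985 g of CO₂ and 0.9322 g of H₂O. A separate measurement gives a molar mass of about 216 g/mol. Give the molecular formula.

C14H16O2

mol C = 3.985 g CO₂ ÷ 44.009 g/mol = 0.090550 mol
mol H = 2 × 0.9322 g H₂O ÷ 18.015 g/mol = 0.10349 mol
mass O = 1.399 − (1.0876 + 0.10432) = 0.20709 g → mol O = 0.20709 ÷ 15.999 = 0.012944 mol
Divide by the smallest (0.012944 mol): C 6.996, H 7.995, O 1.000
Empirical formula: C7H8O
Empirical-formula mass = 108.14 g/mol; 216 ÷ 108.14 ≈ 2, so the molecular formula is C14H16O2.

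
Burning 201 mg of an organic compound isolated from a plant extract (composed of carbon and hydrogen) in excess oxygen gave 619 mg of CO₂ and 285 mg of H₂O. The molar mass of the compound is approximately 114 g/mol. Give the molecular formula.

mol C = 0.619 g CO₂ ÷ 44.009 g/mol = 0.01407 mol
mol H = 2 × 0.285 g H₂O ÷ 18.015 g/mol = 0.03164 mol
Divide by the smallest (0.01407 mol): C 1.000, H 2.250
Multiplying each by 4 gives whole numbers: C 4.00, H 9.00
Empirical formula: C4H9
Empirical-formula mass = 57.12 g/mol; 114 ÷ 57.12 ≈ 2, so the molecular formula is C8H18.

C8H18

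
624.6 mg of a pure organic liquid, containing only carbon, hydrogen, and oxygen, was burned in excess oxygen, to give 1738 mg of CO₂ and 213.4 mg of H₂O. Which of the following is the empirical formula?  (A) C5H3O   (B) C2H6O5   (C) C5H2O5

mol C = 1.738 g CO₂ ÷ 44.009 g/mol = 0.039492 mol
mol H = 2 × 0.2134 g H₂O ÷ 18.015 g/mol = 0.023691 mol
mass O = 0.6246 − (0.47434 + 0.023881) = 0.12638 g → mol O = 0.12638 ÷ 15.999 = 0.0078993 mol
Divide by the smallest (0.0078993 mol): C 4.999, H 2.999, O 1.000

(A) C5H3O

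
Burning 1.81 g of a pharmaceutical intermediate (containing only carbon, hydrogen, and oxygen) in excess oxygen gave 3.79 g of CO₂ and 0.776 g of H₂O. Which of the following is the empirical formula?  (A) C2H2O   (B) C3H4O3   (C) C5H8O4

(A) C2H2O

mol C = 3.79 g CO₂ ÷ 44.009 g/mol = 0.08612 mol
mol H = 2 × 0.776 g H₂O ÷ 18.015 g/mol = 0.08615 mol
mass O = 1.81 − (1.034 + 0.08684) = 0.6888 g → mol O = 0.6888 ÷ 15.999 = 0.04305 mol
Divide by the smallest (0.04305 mol): C 2.000, H 2.001, O 1.000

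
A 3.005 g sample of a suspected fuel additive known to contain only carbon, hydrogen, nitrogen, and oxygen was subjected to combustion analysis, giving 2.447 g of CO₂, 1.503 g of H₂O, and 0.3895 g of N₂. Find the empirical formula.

C2H6NO4

mol C = 2.447 g CO₂ ÷ 44.009 g/mol = 0.055602 mol
mol H = 2 × 1.503 g H₂O ÷ 18.015 g/mol = 0.16686 mol
mol N = 2 × 0.3895 g N₂ ÷ 28.014 g/mol = 0.027808 mol
mass O = 3.005 − (0.66784 + 0.16820 + 0.38950) = 1.7795 g → mol O = 1.7795 ÷ 15.999 = 0.11122 mol
Divide by the smallest (0.027808 mol): C 2.000, H 6.001, N 1.000, O 4.000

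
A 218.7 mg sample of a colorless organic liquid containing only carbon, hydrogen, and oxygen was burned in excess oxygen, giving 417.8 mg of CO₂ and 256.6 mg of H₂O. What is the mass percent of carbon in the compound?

mol C = 0.4178 g CO₂ ÷ 44.009 g/mol = 0.0094935 mol
mol H = 2 × 0.2566 g H₂O ÷ 18.015 g/mol = 0.028487 mol
mass O = 0.2187 − (0.11403 + 0.028715) = 0.075958 g → mol O = 0.075958 ÷ 15.999 = 0.0047477 mol
mass % C = 0.11403 g ÷ 0.2187 g × 100%

52.14%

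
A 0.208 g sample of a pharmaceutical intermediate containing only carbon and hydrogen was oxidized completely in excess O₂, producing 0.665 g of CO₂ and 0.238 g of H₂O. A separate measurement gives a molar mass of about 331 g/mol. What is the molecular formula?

C24H42

mol C = 0.665 g CO₂ ÷ 44.009 g/mol = 0.01511 mol
mol H = 2 × 0.238 g H₂O ÷ 18.015 g/mol = 0.02642 mol
Divide by the smallest (0.01511 mol): C 1.000, H 1.749
Multiplying each by 4 gives whole numbers: C 4.00, H 6.99
Empirical formula: C4H7
Empirical-formula mass = 55.10 g/mol; 331 ÷ 55.10 ≈ 6, so the molecular formula is C24H42.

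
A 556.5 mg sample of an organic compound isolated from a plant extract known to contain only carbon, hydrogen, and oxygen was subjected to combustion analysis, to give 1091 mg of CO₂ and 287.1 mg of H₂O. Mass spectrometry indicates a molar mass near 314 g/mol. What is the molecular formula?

mol C = 1.091 g CO₂ ÷ 44.009 g/mol = 0.024790 mol
mol H = 2 × 0.2871 g H₂O ÷ 18.015 g/mol = 0.031873 mol
mass O = 0.5565 − (0.29776 + 0.032128) = 0.22661 g → mol O = 0.22661 ÷ 15.999 = 0.014164 mol
Divide by the smallest (0.014164 mol): C 1.750, H 2.250, O 1.000
Multiplying each by 4 gives whole numbers: C 7.00, H 9.00, O 4.00
Empirical formula: C7H9O4
Empirical-formula mass = 157.15 g/mol; 314 ÷ 157.15 ≈ 2, so the molecular formula is C14H18O8.

C14H18O8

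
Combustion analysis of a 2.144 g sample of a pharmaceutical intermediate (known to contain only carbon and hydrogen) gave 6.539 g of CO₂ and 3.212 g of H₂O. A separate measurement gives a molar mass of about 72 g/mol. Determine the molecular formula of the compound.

C5H12

mol C = 6.539 g CO₂ ÷ 44.009 g/mol = 0.14858 mol
mol H = 2 × 3.212 g H₂O ÷ 18.015 g/mol = 0.35659 mol
Divide by the smallest (0.14858 mol): C 1.000, H 2.400
Multiplying each by 5 gives whole numbers: C 5.00, H 12.00
Empirical formula: C5H12
Empirical-formula mass = 72.15 g/mol; 72 ÷ 72.15 ≈ 1, so the molecular formula is C5H12.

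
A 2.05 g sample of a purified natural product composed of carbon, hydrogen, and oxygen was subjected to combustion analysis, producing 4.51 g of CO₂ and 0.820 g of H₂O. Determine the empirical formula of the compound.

mol C = 4.51 g CO₂ ÷ 44.009 g/mol = 0.1025 mol
mol H = 2 × 0.820 g H₂O ÷ 18.015 g/mol = 0.09104 mol
mass O = 2.05 − (1.231 + 0.09176) = 0.7274 g → mol O = 0.7274 ÷ 15.999 = 0.04546 mol
Divide by the smallest (0.04546 mol): C 2.254, H 2.002, O 1.000
Multiplying each by 4 gives whole numbers: C 9.02, H 8.01, O 4.00

C9H8O4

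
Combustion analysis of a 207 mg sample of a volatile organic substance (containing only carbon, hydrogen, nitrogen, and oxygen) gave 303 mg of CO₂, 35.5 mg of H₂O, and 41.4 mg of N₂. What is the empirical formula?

mol C = 0.303 g CO₂ ÷ 44.009 g/mol = 0.006885 mol
mol H = 2 × 0.0355 g H₂O ÷ 18.015 g/mol = 0.003941 mol
mol N = 2 × 0.0414 g N₂ ÷ 28.014 g/mol = 0.002956 mol
mass O = 0.207 − (0.08270 + 0.003973 + 0.04140) = 0.07893 g → mol O = 0.07893 ÷ 15.999 = 0.004934 mol
Divide by the smallest (0.002956 mol): C 2.329, H 1.333, N 1.000, O 1.669
Multiplying each by 3 gives whole numbers: C 6.99, H 4.00, N 3.00, O 5.01

C7H4N3O5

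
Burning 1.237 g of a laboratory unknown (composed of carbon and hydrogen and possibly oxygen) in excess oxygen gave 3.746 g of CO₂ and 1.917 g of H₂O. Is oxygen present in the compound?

no

mol C = 3.746 g CO₂ ÷ 44.009 g/mol = 0.085119 mol
mol H = 2 × 1.917 g H₂O ÷ 18.015 g/mol = 0.21282 mol
C and H together account for 1.2369 g — essentially the entire 1.237 g sample — so the compound contains no oxygen.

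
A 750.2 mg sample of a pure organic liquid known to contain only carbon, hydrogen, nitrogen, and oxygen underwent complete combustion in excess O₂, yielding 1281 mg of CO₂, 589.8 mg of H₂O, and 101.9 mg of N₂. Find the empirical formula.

C4H9NO2

mol C = 1.281 g CO₂ ÷ 44.009 g/mol = 0.029108 mol
mol H = 2 × 0.5898 g H₂O ÷ 18.015 g/mol = 0.065479 mol
mol N = 2 × 0.1019 g N₂ ÷ 28.014 g/mol = 0.0072749 mol
mass O = 0.7502 − (0.34961 + 0.066003 + 0.10190) = 0.23269 g → mol O = 0.23269 ÷ 15.999 = 0.014544 mol
Divide by the smallest (0.0072749 mol): C 4.001, H 9.001, N 1.000, O 1.999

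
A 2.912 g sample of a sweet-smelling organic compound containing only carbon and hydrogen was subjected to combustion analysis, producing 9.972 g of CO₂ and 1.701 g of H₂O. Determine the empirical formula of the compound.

mol C = 9.972 g CO₂ ÷ 44.009 g/mol = 0.22659 mol
mol H = 2 × 1.701 g H₂O ÷ 18.015 g/mol = 0.18884 mol
Divide by the smallest (0.18884 mol): C 1.200, H 1.000
Multiplying each by 5 gives whole numbers: C 6.00, H 5.00

C6H5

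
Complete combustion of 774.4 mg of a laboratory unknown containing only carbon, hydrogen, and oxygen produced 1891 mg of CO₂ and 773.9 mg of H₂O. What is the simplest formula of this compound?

mol C = 1.891 g CO₂ ÷ 44.009 g/mol = 0.042968 mol
mol H = 2 × 0.7739 g H₂O ÷ 18.015 g/mol = 0.085917 mol
mass O = 0.7744 − (0.51609 + 0.086605) = 0.17170 g → mol O = 0.17170 ÷ 15.999 = 0.010732 mol
Divide by the smallest (0.010732 mol): C 4.004, H 8.006, O 1.000

C4H8O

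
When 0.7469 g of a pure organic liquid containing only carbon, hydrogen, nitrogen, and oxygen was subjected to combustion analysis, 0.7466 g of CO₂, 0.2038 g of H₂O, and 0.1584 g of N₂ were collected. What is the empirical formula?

mol C = 0.7466 g CO₂ ÷ 44.009 g/mol = 0.016965 mol
mol H = 2 × 0.2038 g H₂O ÷ 18.015 g/mol = 0.022626 mol
mol N = 2 × 0.1584 g N₂ ÷ 28.014 g/mol = 0.011309 mol
mass O = 0.7469 − (0.20376 + 0.022807 + 0.15840) = 0.36193 g → mol O = 0.36193 ÷ 15.999 = 0.022622 mol
Divide by the smallest (0.011309 mol): C 1.500, H 2.001, N 1.000, O 2.000
Multiplying each by 2 gives whole numbers: C 3.00, H 4.00, N 2.00, O 4.00

C3H4N2O4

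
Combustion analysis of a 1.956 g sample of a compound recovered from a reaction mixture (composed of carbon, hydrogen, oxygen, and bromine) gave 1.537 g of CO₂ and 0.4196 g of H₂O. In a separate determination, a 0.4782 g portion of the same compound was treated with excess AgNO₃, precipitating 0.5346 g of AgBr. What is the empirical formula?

mol C = 1.537 g CO₂ ÷ 44.009 g/mol = 0.034925 mol
mol H = 2 × 0.4196 g H₂O ÷ 18.015 g/mol = 0.046583 mol
From the AgBr data: mol Br per gram of compound = (0.5346 ÷ 187.772) ÷ 0.4782 = 0.0059537 mol/g, so in the 1.956 g combustion sample mol Br = 0.011645 mol
mass O = 1.956 − (0.41948 + 0.046956 + 0.93052) = 0.55904 g → mol O = 0.55904 ÷ 15.999 = 0.034942 mol
Divide by the smallest (0.011645 mol): C 2.999, H 4.000, Br 1.000, O 3.001

C3H4BrO3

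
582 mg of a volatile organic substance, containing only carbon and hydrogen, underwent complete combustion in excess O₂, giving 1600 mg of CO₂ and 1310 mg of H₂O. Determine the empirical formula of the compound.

mol C = 1.60 g CO₂ ÷ 44.009 g/mol = 0.03636 mol
mol H = 2 × 1.31 g H₂O ÷ 18.015 g/mol = 0.1454 mol
Divide by the smallest (0.03636 mol): C 1.000, H 4.000

CH4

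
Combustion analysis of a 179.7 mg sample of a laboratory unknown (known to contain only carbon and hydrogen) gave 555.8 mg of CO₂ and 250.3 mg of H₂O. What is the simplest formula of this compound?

mol C = 0.5558 g CO₂ ÷ 44.009 g/mol = 0.012629 mol
mol H = 2 × 0.2503 g H₂O ÷ 18.015 g/mol = 0.027788 mol
Divide by the smallest (0.012629 mol): C 1.000, H 2.200
Multiplying each by 5 gives whole numbers: C 5.00, H 11.00

C5H11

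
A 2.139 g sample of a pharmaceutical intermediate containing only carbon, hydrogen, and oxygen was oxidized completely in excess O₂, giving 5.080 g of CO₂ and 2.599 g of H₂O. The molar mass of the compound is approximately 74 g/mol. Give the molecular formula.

C4H10O

mol C = 5.080 g CO₂ ÷ 44.009 g/mol = 0.11543 mol
mol H = 2 × 2.599 g H₂O ÷ 18.015 g/mol = 0.28854 mol
mass O = 2.139 − (1.3864 + 0.29085) = 0.46171 g → mol O = 0.46171 ÷ 15.999 = 0.028859 mol
Divide by the smallest (0.028859 mol): C 4.000, H 9.998, O 1.000
Empirical formula: C4H10O
Empirical-formula mass = 74.12 g/mol; 74 ÷ 74.12 ≈ 1, so the molecular formula is C4H10O.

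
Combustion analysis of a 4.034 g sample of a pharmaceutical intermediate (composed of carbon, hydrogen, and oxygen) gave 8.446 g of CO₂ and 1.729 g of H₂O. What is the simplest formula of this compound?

mol C = 8.446 g CO₂ ÷ 44.009 g/mol = 0.19192 mol
mol H = 2 × 1.729 g H₂O ÷ 18.015 g/mol = 0.19195 mol
mass O = 4.034 − (2.3051 + 0.19349) = 1.5354 g → mol O = 1.5354 ÷ 15.999 = 0.095970 mol
Divide by the smallest (0.095970 mol): C 2.000, H 2.000, O 1.000

C2H2O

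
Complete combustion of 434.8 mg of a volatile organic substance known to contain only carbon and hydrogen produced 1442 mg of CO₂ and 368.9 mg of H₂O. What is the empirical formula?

C4H5

mol C = 1.442 g CO₂ ÷ 44.009 g/mol = 0.032766 mol
mol H = 2 × 0.3689 g H₂O ÷ 18.015 g/mol = 0.040955 mol
Divide by the smallest (0.032766 mol): C 1.000, H 1.250
Multiplying each by 4 gives whole numbers: C 4.00, H 5.00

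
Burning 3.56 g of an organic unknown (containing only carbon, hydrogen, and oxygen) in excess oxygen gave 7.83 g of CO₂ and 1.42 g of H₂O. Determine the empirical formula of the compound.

C9H8O4

mol C = 7.83 g CO₂ ÷ 44.009 g/mol = 0.1779 mol
mol H = 2 × 1.42 g H₂O ÷ 18.015 g/mol = 0.1576 mol
mass O = 3.56 − (2.137 + 0.1589) = 1.264 g → mol O = 1.264 ÷ 15.999 = 0.07901 mol
Divide by the smallest (0.07901 mol): C 2.252, H 1.995, O 1.000
Multiplying each by 4 gives whole numbers: C 9.01, H 7.98, O 4.00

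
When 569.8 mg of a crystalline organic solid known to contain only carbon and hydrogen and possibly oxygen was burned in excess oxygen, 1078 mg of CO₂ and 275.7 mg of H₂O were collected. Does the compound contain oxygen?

mol C = 1.078 g CO₂ ÷ 44.009 g/mol = 0.024495 mol
mol H = 2 × 0.2757 g H₂O ÷ 18.015 g/mol = 0.030608 mol
C and H account for only 0.32506 g of the 0.5698 g sample; the remaining 0.24474 g must be oxygen.

yes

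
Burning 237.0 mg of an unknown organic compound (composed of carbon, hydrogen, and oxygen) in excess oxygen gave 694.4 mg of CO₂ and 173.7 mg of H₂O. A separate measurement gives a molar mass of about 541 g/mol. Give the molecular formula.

mol C = 0.6944 g CO₂ ÷ 44.009 g/mol = 0.015779 mol
mol H = 2 × 0.1737 g H₂O ÷ 18.015 g/mol = 0.019284 mol
mass O = 0.2370 − (0.18952 + 0.019438) = 0.028045 g → mol O = 0.028045 ÷ 15.999 = 0.0017529 mol
Divide by the smallest (0.0017529 mol): C 9.001, H 11.001, O 1.000
Empirical formula: C9H11O
Empirical-formula mass = 135.19 g/mol; 541 ÷ 135.19 ≈ 4, so the molecular formula is C36H44O4.

C36H44O4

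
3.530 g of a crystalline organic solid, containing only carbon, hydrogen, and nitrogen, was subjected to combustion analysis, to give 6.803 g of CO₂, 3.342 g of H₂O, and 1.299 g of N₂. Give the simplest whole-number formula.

mol C = 6.803 g CO₂ ÷ 44.009 g/mol = 0.15458 mol
mol H = 2 × 3.342 g H₂O ÷ 18.015 g/mol = 0.37102 mol
mol N = 2 × 1.299 g N₂ ÷ 28.014 g/mol = 0.092739 mol
Divide by the smallest (0.092739 mol): C 1.667, H 4.001, N 1.000
Multiplying each by 3 gives whole numbers: C 5.00, H 12.00, N 3.00

C5H12N3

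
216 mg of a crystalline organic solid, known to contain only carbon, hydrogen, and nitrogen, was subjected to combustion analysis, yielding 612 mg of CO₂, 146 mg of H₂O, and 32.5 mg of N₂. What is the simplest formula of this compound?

mol C = 0.612 g CO₂ ÷ 44.009 g/mol = 0.01391 mol
mol H = 2 × 0.146 g H₂O ÷ 18.015 g/mol = 0.01621 mol
mol N = 2 × 0.0325 g N₂ ÷ 28.014 g/mol = 0.002320 mol
Divide by the smallest (0.002320 mol): C 5.993, H 6.986, N 1.000

C6H7N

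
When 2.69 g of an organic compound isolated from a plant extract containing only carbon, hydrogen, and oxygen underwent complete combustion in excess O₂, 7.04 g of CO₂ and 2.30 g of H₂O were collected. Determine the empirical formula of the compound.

mol C = 7.04 g CO₂ ÷ 44.009 g/mol = 0.1600 mol
mol H = 2 × 2.30 g H₂O ÷ 18.015 g/mol = 0.2553 mol
mass O = 2.69 − (1.921 + 0.2574) = 0.5112 g → mol O = 0.5112 ÷ 15.999 = 0.03195 mol
Divide by the smallest (0.03195 mol): C 5.006, H 7.991, O 1.000

C5H8O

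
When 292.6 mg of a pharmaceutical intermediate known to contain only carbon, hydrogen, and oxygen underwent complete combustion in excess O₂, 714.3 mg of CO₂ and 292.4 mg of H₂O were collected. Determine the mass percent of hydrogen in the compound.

11.18%

mol C = 0.7143 g CO₂ ÷ 44.009 g/mol = 0.016231 mol
mol H = 2 × 0.2924 g H₂O ÷ 18.015 g/mol = 0.032462 mol
mass O = 0.2926 − (0.19495 + 0.032722) = 0.064931 g → mol O = 0.064931 ÷ 15.999 = 0.0040584 mol
mass % H = 0.032722 g ÷ 0.2926 g × 100%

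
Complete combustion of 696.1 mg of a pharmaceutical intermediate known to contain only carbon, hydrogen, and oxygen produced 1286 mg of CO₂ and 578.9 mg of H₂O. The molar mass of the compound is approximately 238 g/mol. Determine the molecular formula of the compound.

C10H22O6

mol C = 1.286 g CO₂ ÷ 44.009 g/mol = 0.029221 mol
mol H = 2 × 0.5789 g H₂O ÷ 18.015 g/mol = 0.064269 mol
mass O = 0.6961 − (0.35098 + 0.064783) = 0.28034 g → mol O = 0.28034 ÷ 15.999 = 0.017522 mol
Divide by the smallest (0.017522 mol): C 1.668, H 3.668, O 1.000
Multiplying each by 3 gives whole numbers: C 5.00, H 11.00, O 3.00
Empirical formula: C5H11O3
Empirical-formula mass = 119.14 g/mol; 238 ÷ 119.14 ≈ 2, so the molecular formula is C10H22O6.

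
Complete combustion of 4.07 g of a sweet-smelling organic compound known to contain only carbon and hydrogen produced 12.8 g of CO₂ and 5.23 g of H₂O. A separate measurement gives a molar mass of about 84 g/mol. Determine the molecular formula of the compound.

mol C = 12.8 g CO₂ ÷ 44.009 g/mol = 0.2908 mol
mol H = 2 × 5.23 g H₂O ÷ 18.015 g/mol = 0.5806 mol
Divide by the smallest (0.2908 mol): C 1.000, H 1.996
Empirical formula: CH2
Empirical-formula mass = 14.03 g/mol; 84 ÷ 14.03 ≈ 6, so the molecular formula is C6H12.

C6H12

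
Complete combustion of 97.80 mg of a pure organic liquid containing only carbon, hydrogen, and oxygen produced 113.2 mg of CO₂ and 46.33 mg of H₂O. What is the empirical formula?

C2H4O3

mol C = 0.1132 g CO₂ ÷ 44.009 g/mol = 0.0025722 mol
mol H = 2 × 0.04633 g H₂O ÷ 18.015 g/mol = 0.0051435 mol
mass O = 0.09780 − (0.030895 + 0.0051846) = 0.061721 g → mol O = 0.061721 ÷ 15.999 = 0.0038578 mol
Divide by the smallest (0.0025722 mol): C 1.000, H 2.000, O 1.500
Multiplying each by 2 gives whole numbers: C 2.00, H 4.00, O 3.00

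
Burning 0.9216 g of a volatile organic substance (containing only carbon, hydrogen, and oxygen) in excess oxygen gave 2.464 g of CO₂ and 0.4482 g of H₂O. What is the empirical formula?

C9H8O2

mol C = 2.464 g CO₂ ÷ 44.009 g/mol = 0.055989 mol
mol H = 2 × 0.4482 g H₂O ÷ 18.015 g/mol = 0.049759 mol
mass O = 0.9216 − (0.67248 + 0.050157) = 0.19896 g → mol O = 0.19896 ÷ 15.999 = 0.012436 mol
Divide by the smallest (0.012436 mol): C 4.502, H 4.001, O 1.000
Multiplying each by 2 gives whole numbers: C 9.00, H 8.00, O 2.00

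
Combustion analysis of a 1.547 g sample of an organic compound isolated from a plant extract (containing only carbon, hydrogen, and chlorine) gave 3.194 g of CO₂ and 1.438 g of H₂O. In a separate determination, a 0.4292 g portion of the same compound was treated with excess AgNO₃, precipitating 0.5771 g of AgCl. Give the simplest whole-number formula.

mol C = 3.194 g CO₂ ÷ 44.009 g/mol = 0.072576 mol
mol H = 2 × 1.438 g H₂O ÷ 18.015 g/mol = 0.15964 mol
From the AgCl data: mol Cl per gram of compound = (0.5771 ÷ 143.318) ÷ 0.4292 = 0.0093819 mol/g, so in the 1.547 g combustion sample mol Cl = 0.014514 mol
Divide by the smallest (0.014514 mol): C 5.000, H 11.000, Cl 1.000

C5H11Cl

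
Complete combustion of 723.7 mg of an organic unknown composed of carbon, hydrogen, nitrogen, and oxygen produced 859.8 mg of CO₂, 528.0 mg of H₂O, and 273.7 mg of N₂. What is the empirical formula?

C2H6N2O

mol C = 0.8598 g CO₂ ÷ 44.009 g/mol = 0.019537 mol
mol H = 2 × 0.5280 g H₂O ÷ 18.015 g/mol = 0.058618 mol
mol N = 2 × 0.2737 g N₂ ÷ 28.014 g/mol = 0.019540 mol
mass O = 0.7237 − (0.23466 + 0.059087 + 0.27370) = 0.15626 g → mol O = 0.15626 ÷ 15.999 = 0.0097666 mol
Divide by the smallest (0.0097666 mol): C 2.000, H 6.002, N 2.001, O 1.000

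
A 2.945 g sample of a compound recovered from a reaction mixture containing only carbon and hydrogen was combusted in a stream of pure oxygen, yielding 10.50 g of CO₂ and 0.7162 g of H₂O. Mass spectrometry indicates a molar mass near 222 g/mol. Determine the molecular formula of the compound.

C18H6

mol C = 10.50 g CO₂ ÷ 44.009 g/mol = 0.23859 mol
mol H = 2 × 0.7162 g H₂O ÷ 18.015 g/mol = 0.079512 mol
Divide by the smallest (0.079512 mol): C 3.001, H 1.000
Empirical formula: C3H
Empirical-formula mass = 37.04 g/mol; 222 ÷ 37.04 ≈ 6, so the molecular formula is C18H6.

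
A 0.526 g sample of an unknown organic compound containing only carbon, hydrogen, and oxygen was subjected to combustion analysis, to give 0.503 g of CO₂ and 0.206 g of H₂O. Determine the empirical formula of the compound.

CH2O2

mol C = 0.503 g CO₂ ÷ 44.009 g/mol = 0.01143 mol
mol H = 2 × 0.206 g H₂O ÷ 18.015 g/mol = 0.02287 mol
mass O = 0.526 − (0.1373 + 0.02305) = 0.3657 g → mol O = 0.3657 ÷ 15.999 = 0.02286 mol
Divide by the smallest (0.01143 mol): C 1.000, H 2.001, O 2.000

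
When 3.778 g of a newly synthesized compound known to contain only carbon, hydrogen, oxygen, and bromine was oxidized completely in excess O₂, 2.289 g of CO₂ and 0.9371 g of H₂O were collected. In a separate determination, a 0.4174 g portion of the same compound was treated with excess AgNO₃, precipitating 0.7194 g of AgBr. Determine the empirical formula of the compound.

C3H6Br2O

mol C = 2.289 g CO₂ ÷ 44.009 g/mol = 0.052012 mol
mol H = 2 × 0.9371 g H₂O ÷ 18.015 g/mol = 0.10404 mol
From the AgBr data: mol Br per gram of compound = (0.7194 ÷ 187.772) ÷ 0.4174 = 0.0091788 mol/g, so in the 3.778 g combustion sample mol Br = 0.034678 mol
mass O = 3.778 − (0.62472 + 0.10487 + 2.7709) = 0.27754 g → mol O = 0.27754 ÷ 15.999 = 0.017347 mol
Divide by the smallest (0.017347 mol): C 2.998, H 5.997, Br 1.999, O 1.000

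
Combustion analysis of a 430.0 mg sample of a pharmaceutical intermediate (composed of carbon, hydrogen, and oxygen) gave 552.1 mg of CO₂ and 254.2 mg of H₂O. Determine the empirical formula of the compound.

C4H9O5

mol C = 0.5521 g CO₂ ÷ 44.009 g/mol = 0.012545 mol
mol H = 2 × 0.2542 g H₂O ÷ 18.015 g/mol = 0.028221 mol
mass O = 0.4300 − (0.15068 + 0.028447) = 0.25087 g → mol O = 0.25087 ÷ 15.999 = 0.015681 mol
Divide by the smallest (0.012545 mol): C 1.000, H 2.250, O 1.250
Multiplying each by 4 gives whole numbers: C 4.00, H 9.00, O 5.00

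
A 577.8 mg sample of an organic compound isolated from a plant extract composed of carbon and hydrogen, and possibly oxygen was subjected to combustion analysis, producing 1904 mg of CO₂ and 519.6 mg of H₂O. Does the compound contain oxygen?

mol C = 1.904 g CO₂ ÷ 44.009 g/mol = 0.043264 mol
mol H = 2 × 0.5196 g H₂O ÷ 18.015 g/mol = 0.057685 mol
C and H together account for 0.57779 g — essentially the entire 0.5778 g sample — so the compound contains no oxygen.

no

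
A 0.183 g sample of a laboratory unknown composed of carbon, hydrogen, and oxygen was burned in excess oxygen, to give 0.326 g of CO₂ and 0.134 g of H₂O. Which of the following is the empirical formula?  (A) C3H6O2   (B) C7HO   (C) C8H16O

mol C = 0.326 g CO₂ ÷ 44.009 g/mol = 0.007408 mol
mol H = 2 × 0.134 g H₂O ÷ 18.015 g/mol = 0.01488 mol
mass O = 0.183 − (0.08897 + 0.01500) = 0.07903 g → mol O = 0.07903 ÷ 15.999 = 0.004940 mol
Divide by the smallest (0.004940 mol): C 1.500, H 3.012, O 1.000
Multiplying each by 2 gives whole numbers: C 3.00, H 6.02, O 2.00

(A) C3H6O2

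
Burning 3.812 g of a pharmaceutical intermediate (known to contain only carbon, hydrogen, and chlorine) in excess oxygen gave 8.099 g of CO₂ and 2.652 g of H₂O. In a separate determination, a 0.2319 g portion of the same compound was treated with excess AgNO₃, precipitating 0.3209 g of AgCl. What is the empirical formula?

mol C = 8.099 g CO₂ ÷ 44.009 g/mol = 0.18403 mol
mol H = 2 × 2.652 g H₂O ÷ 18.015 g/mol = 0.29442 mol
From the AgCl data: mol Cl per gram of compound = (0.3209 ÷ 143.318) ÷ 0.2319 = 0.0096554 mol/g, so in the 3.812 g combustion sample mol Cl = 0.036806 mol
Divide by the smallest (0.036806 mol): C 5.000, H 7.999, Cl 1.000

C5H8Cl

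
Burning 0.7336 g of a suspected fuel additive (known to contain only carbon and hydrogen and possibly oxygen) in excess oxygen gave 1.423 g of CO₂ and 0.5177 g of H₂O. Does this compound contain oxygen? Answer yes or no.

yes

mol C = 1.423 g CO₂ ÷ 44.009 g/mol = 0.032334 mol
mol H = 2 × 0.5177 g H₂O ÷ 18.015 g/mol = 0.057474 mol
C and H account for only 0.44630 g of the 0.7336 g sample; the remaining 0.28730 g must be oxygen.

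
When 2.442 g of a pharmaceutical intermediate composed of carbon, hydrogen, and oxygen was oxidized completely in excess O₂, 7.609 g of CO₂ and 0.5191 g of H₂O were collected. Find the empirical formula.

C9H3O

mol C = 7.609 g CO₂ ÷ 44.009 g/mol = 0.17290 mol
mol H = 2 × 0.5191 g H₂O ÷ 18.015 g/mol = 0.057630 mol
mass O = 2.442 − (2.0767 + 0.058091) = 0.30725 g → mol O = 0.30725 ÷ 15.999 = 0.019204 mol
Divide by the smallest (0.019204 mol): C 9.003, H 3.001, O 1.000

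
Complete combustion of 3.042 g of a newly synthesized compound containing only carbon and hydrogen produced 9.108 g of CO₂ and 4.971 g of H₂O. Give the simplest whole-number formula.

C3H8

mol C = 9.108 g CO₂ ÷ 44.009 g/mol = 0.20696 mol
mol H = 2 × 4.971 g H₂O ÷ 18.015 g/mol = 0.55187 mol
Divide by the smallest (0.20696 mol): C 1.000, H 2.667
Multiplying each by 3 gives whole numbers: C 3.00, H 8.00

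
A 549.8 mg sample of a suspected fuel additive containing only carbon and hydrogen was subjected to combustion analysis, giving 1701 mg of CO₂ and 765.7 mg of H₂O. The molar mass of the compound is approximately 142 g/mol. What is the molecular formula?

C10H22

mol C = 1.701 g CO₂ ÷ 44.009 g/mol = 0.038651 mol
mol H = 2 × 0.7657 g H₂O ÷ 18.015 g/mol = 0.085007 mol
Divide by the smallest (0.038651 mol): C 1.000, H 2.199
Multiplying each by 5 gives whole numbers: C 5.00, H 11.00
Empirical formula: C5H11
Empirical-formula mass = 71.14 g/mol; 142 ÷ 71.14 ≈ 2, so the molecular formula is C10H22.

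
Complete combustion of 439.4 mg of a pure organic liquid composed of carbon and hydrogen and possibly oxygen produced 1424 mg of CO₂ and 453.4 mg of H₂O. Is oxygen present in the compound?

no

mol C = 1.424 g CO₂ ÷ 44.009 g/mol = 0.032357 mol
mol H = 2 × 0.4534 g H₂O ÷ 18.015 g/mol = 0.050336 mol
C and H together account for 0.43938 g — essentially the entire 0.4394 g sample — so the compound contains no oxygen.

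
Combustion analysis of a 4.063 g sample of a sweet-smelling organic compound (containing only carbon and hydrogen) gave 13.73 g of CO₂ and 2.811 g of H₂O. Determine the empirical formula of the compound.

mol C = 13.73 g CO₂ ÷ 44.009 g/mol = 0.31198 mol
mol H = 2 × 2.811 g H₂O ÷ 18.015 g/mol = 0.31207 mol
Divide by the smallest (0.31198 mol): C 1.000, H 1.000

CH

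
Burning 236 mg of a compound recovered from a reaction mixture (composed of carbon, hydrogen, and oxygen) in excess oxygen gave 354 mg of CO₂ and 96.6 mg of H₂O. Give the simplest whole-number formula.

mol C = 0.354 g CO₂ ÷ 44.009 g/mol = 0.008044 mol
mol H = 2 × 0.0966 g H₂O ÷ 18.015 g/mol = 0.01072 mol
mass O = 0.236 − (0.09661 + 0.01081) = 0.1286 g → mol O = 0.1286 ÷ 15.999 = 0.008036 mol
Divide by the smallest (0.008036 mol): C 1.001, H 1.334, O 1.000
Multiplying each by 3 gives whole numbers: C 3.00, H 4.00, O 3.00

C3H4O3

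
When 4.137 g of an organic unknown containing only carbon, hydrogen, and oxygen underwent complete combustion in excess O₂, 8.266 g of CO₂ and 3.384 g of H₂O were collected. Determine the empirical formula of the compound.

C2H4O

mol C = 8.266 g CO₂ ÷ 44.009 g/mol = 0.18783 mol
mol H = 2 × 3.384 g H₂O ÷ 18.015 g/mol = 0.37569 mol
mass O = 4.137 − (2.2560 + 0.37869) = 1.5023 g → mol O = 1.5023 ÷ 15.999 = 0.093902 mol
Divide by the smallest (0.093902 mol): C 2.000, H 4.001, O 1.000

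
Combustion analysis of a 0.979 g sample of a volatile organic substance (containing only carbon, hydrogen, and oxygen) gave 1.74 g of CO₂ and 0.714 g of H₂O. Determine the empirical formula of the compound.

mol C = 1.74 g CO₂ ÷ 44.009 g/mol = 0.03954 mol
mol H = 2 × 0.714 g H₂O ÷ 18.015 g/mol = 0.07927 mol
mass O = 0.979 − (0.4749 + 0.07990) = 0.4242 g → mol O = 0.4242 ÷ 15.999 = 0.02652 mol
Divide by the smallest (0.02652 mol): C 1.491, H 2.990, O 1.000
Multiplying each by 2 gives whole numbers: C 2.98, H 5.98, O 2.00

C3H6O2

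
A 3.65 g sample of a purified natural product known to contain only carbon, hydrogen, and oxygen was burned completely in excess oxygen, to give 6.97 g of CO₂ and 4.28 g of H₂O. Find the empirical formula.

mol C = 6.97 g CO₂ ÷ 44.009 g/mol = 0.1584 mol
mol H = 2 × 4.28 g H₂O ÷ 18.015 g/mol = 0.4752 mol
mass O = 3.65 − (1.902 + 0.4790) = 1.269 g → mol O = 1.269 ÷ 15.999 = 0.07930 mol
Divide by the smallest (0.07930 mol): C 1.997, H 5.992, O 1.000

C2H6O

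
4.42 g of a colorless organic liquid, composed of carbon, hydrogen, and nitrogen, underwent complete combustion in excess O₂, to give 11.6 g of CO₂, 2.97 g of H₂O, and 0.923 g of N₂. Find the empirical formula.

mol C = 11.6 g CO₂ ÷ 44.009 g/mol = 0.2636 mol
mol H = 2 × 2.97 g H₂O ÷ 18.015 g/mol = 0.3297 mol
mol N = 2 × 0.923 g N₂ ÷ 28.014 g/mol = 0.06590 mol
Divide by the smallest (0.06590 mol): C 4.000, H 5.004, N 1.000

C4H5N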